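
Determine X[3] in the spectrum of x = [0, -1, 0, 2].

X[3] = Σ(n=0 to 3) x[n] · ω_4^(3n) where ω_4 = e^(-2πi/4)
= (0)·ω_4^0 + (-1)·ω_4^3 + (0)·ω_4^6 + (2)·ω_4^9

X[3] = -3i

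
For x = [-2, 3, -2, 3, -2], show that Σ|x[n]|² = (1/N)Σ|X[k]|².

Time domain:
Σ|x[n]|² = |-2|² + |3|² + |-2|² + |3|² + |-2|² = 30.0000

Frequency domain:
(1/5)Σ|X[k]|² = (1/5)(|0|² + |-2.5000-1.8164i|² + |-2.5000-7.6942i|² + |-2.5000+7.6942i|² + |-2.5000+1.8164i|²) = (1/5)·150.0000 = 30.0000

Both sides agree, confirming Parseval's theorem.

Σ|x[n]|² = (1/N)Σ|X[k]|² = 30.0000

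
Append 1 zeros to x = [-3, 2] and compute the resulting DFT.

Original 2-point DFT: [-1, -5]
Zero-padded 3-point DFT provides frequency interpolation.

DFT_3([x, 0, ...]) = [-1, -4.0000-1.7321i, -4.0000+1.7321i]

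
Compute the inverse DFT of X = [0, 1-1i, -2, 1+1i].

x[n] = (1/4) Σ(k=0 to 3) X[k] · e^(2πikn/4)

Computing each x[n]:
x[0] = 0
x[1] = 1
x[2] = -1
x[3] = 0

x = [0, 1, -1, 0]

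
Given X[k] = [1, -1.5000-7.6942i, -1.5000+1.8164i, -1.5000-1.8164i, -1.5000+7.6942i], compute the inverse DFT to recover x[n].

x[n] = (1/5) Σ(k=0 to 4) X[k] · e^(2πikn/5)

Computing each x[n]:
x[0] = -1
x[1] = 3
x[2] = 3
x[3] = -2
x[4] = -2

x = [-1, 3, 3, -2, -2]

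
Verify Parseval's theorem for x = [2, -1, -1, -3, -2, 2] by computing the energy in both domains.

Time domain:
Σ|x[n]|² = |2|² + |-1|² + |-1|² + |-3|² + |-2|² + |2|² = 23.0000

Frequency domain:
(1/6)Σ|X[k]|² = (1/6)(|-3|² + |7.0000+1.7321i|² + |3.4641i|² + |1|² + |-3.4641i|² + |7.0000-1.7321i|²) = (1/6)·138.0000 = 23.0000

Both sides agree, confirming Parseval's theorem.

Σ|x[n]|² = (1/N)Σ|X[k]|² = 23.0000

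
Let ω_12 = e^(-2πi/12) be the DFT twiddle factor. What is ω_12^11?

ω_12^11 = e^(-2πi·11/12)
= cos(-2π·11/12) + i·sin(-2π·11/12)
= cos(-22π/12) + i·sin(-22π/12)

ω_12^11 = cos(-22π/12) + i·sin(-22π/12) = 0.8660+0.5000i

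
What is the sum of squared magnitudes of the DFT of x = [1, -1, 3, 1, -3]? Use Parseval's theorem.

Parseval: Σ|x[n]|² = (1/N)Σ|X[k]|², so Σ|X[k]|² = N·Σ|x[n]|² = 5·21.0000

Σ|X[k]|² = N·Σ|x[n]|² = 5·21.0000 = 105.0000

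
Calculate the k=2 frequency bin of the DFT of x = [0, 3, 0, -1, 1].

X[2] = Σ(n=0 to 4) x[n] · ω_5^(2n) where ω_5 = e^(-2πi/5)
= (0)·ω_5^0 + (3)·ω_5^2 + (0)·ω_5^4 + (-1)·ω_5^6 + (1)·ω_5^8

X[2] = -3.5451-0.2245i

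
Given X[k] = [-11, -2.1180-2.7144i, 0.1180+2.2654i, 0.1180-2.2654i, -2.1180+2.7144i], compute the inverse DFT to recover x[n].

x[n] = (1/5) Σ(k=0 to 4) X[k] · e^(2πikn/5)

Computing each x[n]:
x[0] = -3
x[1] = -2
x[2] = 0
x[3] = -3
x[4] = -3

x = [-3, -2, 0, -3, -3]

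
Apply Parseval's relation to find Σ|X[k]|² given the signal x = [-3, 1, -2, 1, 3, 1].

Parseval: Σ|x[n]|² = (1/N)Σ|X[k]|², so Σ|X[k]|² = N·Σ|x[n]|² = 6·25.0000

Σ|X[k]|² = N·Σ|x[n]|² = 6·25.0000 = 150.0000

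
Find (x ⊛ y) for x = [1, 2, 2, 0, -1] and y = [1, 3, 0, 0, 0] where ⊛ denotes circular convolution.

(x ⊛ y)[n] = Σ(m=0 to 4) x[m] · y[(n-m) mod 5]

Computing each output sample:
(x ⊛ y)[0] = -2
(x ⊛ y)[1] = 5
(x ⊛ y)[2] = 8
(x ⊛ y)[3] = 6
(x ⊛ y)[4] = -1

x ⊛ y = [-2, 5, 8, 6, -1]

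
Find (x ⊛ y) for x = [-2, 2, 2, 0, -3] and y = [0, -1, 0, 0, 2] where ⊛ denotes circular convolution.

(x ⊛ y)[n] = Σ(m=0 to 4) x[m] · y[(n-m) mod 5]

Computing each output sample:
(x ⊛ y)[0] = 7
(x ⊛ y)[1] = 6
(x ⊛ y)[2] = -2
(x ⊛ y)[3] = -8
(x ⊛ y)[4] = -4

x ⊛ y = [7, 6, -2, -8, -4]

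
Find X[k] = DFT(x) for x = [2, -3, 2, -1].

X[k] = Σ(n=0 to 3) x[n] · ω_4^(nk)
where ω_4 = e^(-2πi/4)

Computing each X[k]:
X[0] = 0
X[1] = 2i
X[2] = 8
X[3] = -2i

X = [0, 2i, 8, -2i]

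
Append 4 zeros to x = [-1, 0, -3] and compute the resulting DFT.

Original 3-point DFT: [-4, 0.5000-2.5981i, 0.5000+2.5981i]
Zero-padded 7-point DFT provides frequency interpolation.

DFT_7([x, 0, ...]) = [-4, -0.3324+2.9248i, 1.7029-1.3017i, -2.8705-2.3455i, -2.8705+2.3455i, 1.7029+1.3017i, -0.3324-2.9248i]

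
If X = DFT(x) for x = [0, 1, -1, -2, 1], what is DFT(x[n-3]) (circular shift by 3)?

Time shift by 3: X_shifted[k] = ω_5^(3k) · X[k]
Shifted x = [-1, -2, 1, 0, 1]

DFT(x[n-3]) = [-1, -2.1180+2.2654i, 0.1180+2.7144i, 0.1180-2.7144i, -2.1180-2.2654i]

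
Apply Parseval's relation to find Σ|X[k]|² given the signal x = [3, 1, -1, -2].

Parseval: Σ|x[n]|² = (1/N)Σ|X[k]|², so Σ|X[k]|² = N·Σ|x[n]|² = 4·15.0000

Σ|X[k]|² = N·Σ|x[n]|² = 4·15.0000 = 60.0000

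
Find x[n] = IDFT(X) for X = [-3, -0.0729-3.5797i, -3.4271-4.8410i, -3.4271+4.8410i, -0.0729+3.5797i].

x[n] = (1/5) Σ(k=0 to 4) X[k] · e^(2πikn/5)

Computing each x[n]:
x[0] = -2
x[1] = 3
x[2] = -2
x[3] = 0
x[4] = -2

x = [-2, 3, -2, 0, -2]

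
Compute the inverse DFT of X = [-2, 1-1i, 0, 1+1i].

x[n] = (1/4) Σ(k=0 to 3) X[k] · e^(2πikn/4)

Computing each x[n]:
x[0] = 0
x[1] = 0
x[2] = -1
x[3] = -1

x = [0, 0, -1, -1]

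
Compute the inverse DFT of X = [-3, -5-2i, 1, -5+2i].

x[n] = (1/4) Σ(k=0 to 3) X[k] · e^(2πikn/4)

Computing each x[n]:
x[0] = -3
x[1] = 0
x[2] = 2
x[3] = -2

x = [-3, 0, 2, -2]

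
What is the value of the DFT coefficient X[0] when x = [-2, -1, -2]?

X[0] = Σ(n=0 to 2) x[n] · ω_3^0 = Σ x[n]
= (-2) + (-1) + (-2)

X[0] = -5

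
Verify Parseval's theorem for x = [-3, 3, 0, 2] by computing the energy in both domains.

Time domain:
Σ|x[n]|² = |-3|² + |3|² + |0|² + |2|² = 22.0000

Frequency domain:
(1/4)Σ|X[k]|² = (1/4)(|2|² + |-3-1i|² + |-8|² + |-3+1i|²) = (1/4)·88.0000 = 22.0000

Both sides agree, confirming Parseval's theorem.

Σ|x[n]|² = (1/N)Σ|X[k]|² = 22.0000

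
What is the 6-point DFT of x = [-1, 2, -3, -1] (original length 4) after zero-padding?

Original 4-point DFT: [-3, 2-3i, -5, 2+3i]
Zero-padded 6-point DFT provides frequency interpolation.

DFT_6([x, 0, ...]) = [-3, 2.5000+0.8660i, -1.5000-4.3301i, -5, -1.5000+4.3301i, 2.5000-0.8660i]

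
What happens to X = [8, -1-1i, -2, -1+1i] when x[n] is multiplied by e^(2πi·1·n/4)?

Modulation property: DFT(ω_4^(-1n)·x[n]) = X[(k-1) mod 4], so circularly shift X by 1 positions.

X[k-1] = [-1+1i, 8, -1-1i, -2]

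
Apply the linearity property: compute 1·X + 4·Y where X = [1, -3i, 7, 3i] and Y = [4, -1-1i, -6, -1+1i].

By linearity: DFT(1x + 4y) = 1·DFT(x) + 4·DFT(y)
= 1·[1, -3i, 7, 3i] + 4·[4, -1-1i, -6, -1+1i]

Computing element-wise:
Z[0] = 1·(1) + 4·(4) = 17
Z[1] = 1·(-3i) + 4·(-1-1i) = -4-7i
Z[2] = 1·(7) + 4·(-6) = -17
Z[3] = 1·(3i) + 4·(-1+1i) = -4+7i

DFT(1x + 4y) = 1·X + 4·Y = [17, -4-7i, -17, -4+7i]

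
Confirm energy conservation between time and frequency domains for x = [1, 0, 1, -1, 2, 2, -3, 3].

Time domain:
Σ|x[n]|² = |1|² + |0|² + |1|² + |-1|² + |2|² + |2|² + |-3|² + |3|² = 29.0000

Frequency domain:
(1/8)Σ|X[k]|² = (1/8)(|5|² + |0.4142+0.2426i|² + |5|² + |-2.4142+8.2426i|² + |-3|² + |-2.4142-8.2426i|² + |5|² + |0.4142-0.2426i|²) = (1/8)·232.0000 = 29.0000

Both sides agree, confirming Parseval's theorem.

Σ|x[n]|² = (1/N)Σ|X[k]|² = 29.0000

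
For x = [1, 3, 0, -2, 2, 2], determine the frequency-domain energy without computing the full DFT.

Parseval: Σ|x[n]|² = (1/N)Σ|X[k]|², so Σ|X[k]|² = N·Σ|x[n]|² = 6·22.0000

Σ|X[k]|² = N·Σ|x[n]|² = 6·22.0000 = 132.0000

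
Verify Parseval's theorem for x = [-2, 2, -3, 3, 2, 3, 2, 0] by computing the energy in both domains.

Time domain:
Σ|x[n]|² = |-2|² + |2|² + |-3|² + |3|² + |2|² + |3|² + |2|² + |0|² = 43.0000

Frequency domain:
(1/8)Σ|X[k]|² = (1/8)(|7|² + |-6.8284+3.5858i|² + |1-2i|² + |-1.1716-6.4142i|² + |-9|² + |-1.1716+6.4142i|² + |1+2i|² + |-6.8284-3.5858i|²) = (1/8)·344.0000 = 43.0000

Both sides agree, confirming Parseval's theorem.

Σ|x[n]|² = (1/N)Σ|X[k]|² = 43.0000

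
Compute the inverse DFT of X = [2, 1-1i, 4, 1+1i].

x[n] = (1/4) Σ(k=0 to 3) X[k] · e^(2πikn/4)

Computing each x[n]:
x[0] = 2
x[1] = 0
x[2] = 1
x[3] = -1

x = [2, 0, 1, -1]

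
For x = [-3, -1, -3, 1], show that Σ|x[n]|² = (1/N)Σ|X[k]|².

Time domain:
Σ|x[n]|² = |-3|² + |-1|² + |-3|² + |1|² = 20.0000

Frequency domain:
(1/4)Σ|X[k]|² = (1/4)(|-6|² + |2i|² + |-6|² + |-2i|²) = (1/4)·80.0000 = 20.0000

Both sides agree, confirming Parseval's theorem.

Σ|x[n]|² = (1/N)Σ|X[k]|² = 20.0000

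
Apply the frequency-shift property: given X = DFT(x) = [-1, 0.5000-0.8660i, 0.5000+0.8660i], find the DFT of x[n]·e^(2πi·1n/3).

Modulation property: DFT(ω_3^(-1n)·x[n]) = X[(k-1) mod 3], so circularly shift X by 1 positions.

X[k-1] = [0.5000+0.8660i, -1, 0.5000-0.8660i]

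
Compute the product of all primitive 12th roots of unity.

The primitive 12th roots of unity are ω_12^k for k coprime to 12: k ∈ {1, 5, 7, 11}
Their product equals the constant term of the cyclotomic polynomial Φ_12(x) up to sign.
For n ≥ 3, the product of all primitive nth roots of unity is 1. (For n=1 it is 1; for n=2 it is -1.)

1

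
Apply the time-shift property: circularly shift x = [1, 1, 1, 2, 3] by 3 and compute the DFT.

Time shift by 3: X_shifted[k] = ω_5^(3k) · X[k]
Shifted x = [1, 2, 3, 1, 1]

DFT(x[n-3]) = [8, -1.3090-2.1266i, -0.1910+1.3143i, -0.1910-1.3143i, -1.3090+2.1266i]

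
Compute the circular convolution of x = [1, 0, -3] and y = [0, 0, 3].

(x ⊛ y)[n] = Σ(m=0 to 2) x[m] · y[(n-m) mod 3]

Computing each output sample:
(x ⊛ y)[0] = 0
(x ⊛ y)[1] = -9
(x ⊛ y)[2] = 3

x ⊛ y = [0, -9, 3]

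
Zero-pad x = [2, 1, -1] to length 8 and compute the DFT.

Original 3-point DFT: [2, 2.0000-1.7321i, 2.0000+1.7321i]
Zero-padded 8-point DFT provides frequency interpolation.

DFT_8([x, 0, ...]) = [2, 2.7071+0.2929i, 3-1i, 1.2929-1.7071i, 0, 1.2929+1.7071i, 3+1i, 2.7071-0.2929i]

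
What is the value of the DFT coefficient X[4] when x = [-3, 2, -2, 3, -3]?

X[4] = Σ(n=0 to 4) x[n] · ω_5^(4n) where ω_5 = e^(-2πi/5)
= (-3)·ω_5^0 + (2)·ω_5^4 + (-2)·ω_5^8 + (3)·ω_5^12 + (-3)·ω_5^16

X[4] = -4.1180+1.8164i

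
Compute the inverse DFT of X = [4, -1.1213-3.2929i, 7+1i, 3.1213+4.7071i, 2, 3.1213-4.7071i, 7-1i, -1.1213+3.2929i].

x[n] = (1/8) Σ(k=0 to 7) X[k] · e^(2πikn/8)

Computing each x[n]:
x[0] = 3
x[1] = -1
x[2] = 1
x[3] = 1
x[4] = 2
x[5] = 1
x[6] = -3
x[7] = 0

x = [3, -1, 1, 1, 2, 1, -3, 0]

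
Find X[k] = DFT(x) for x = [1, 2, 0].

X[k] = Σ(n=0 to 2) x[n] · ω_3^(nk)
where ω_3 = e^(-2πi/3)

Computing each X[k]:
X[0] = 3
X[1] = -1.7321i
X[2] = 1.7321i

X = [3, -1.7321i, 1.7321i]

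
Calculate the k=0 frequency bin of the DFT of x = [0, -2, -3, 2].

X[0] = Σ(n=0 to 3) x[n] · ω_4^0 = Σ x[n]
= (0) + (-2) + (-3) + (2)

X[0] = -3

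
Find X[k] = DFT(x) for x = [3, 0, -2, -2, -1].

X[k] = Σ(n=0 to 4) x[n] · ω_5^(nk)
where ω_5 = e^(-2πi/5)

Computing each X[k]:
X[0] = -2
X[1] = 5.9271-0.9511i
X[2] = 2.5729-0.5878i
X[3] = 2.5729+0.5878i
X[4] = 5.9271+0.9511i

X = [-2, 5.9271-0.9511i, 2.5729-0.5878i, 2.5729+0.5878i, 5.9271+0.9511i]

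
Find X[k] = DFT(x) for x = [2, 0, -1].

X[k] = Σ(n=0 to 2) x[n] · ω_3^(nk)
where ω_3 = e^(-2πi/3)

Computing each X[k]:
X[0] = 1
X[1] = 2.5000-0.8660i
X[2] = 2.5000+0.8660i

X = [1, 2.5000-0.8660i, 2.5000+0.8660i]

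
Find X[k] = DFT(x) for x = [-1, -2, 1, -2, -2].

X[k] = Σ(n=0 to 4) x[n] · ω_5^(nk)
where ω_5 = e^(-2πi/5)

Computing each X[k]:
X[0] = -6
X[1] = -1.4271-1.7634i
X[2] = 1.9271+2.8532i
X[3] = 1.9271-2.8532i
X[4] = -1.4271+1.7634i

X = [-6, -1.4271-1.7634i, 1.9271+2.8532i, 1.9271-2.8532i, -1.4271+1.7634i]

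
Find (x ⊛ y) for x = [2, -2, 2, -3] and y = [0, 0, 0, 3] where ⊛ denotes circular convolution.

(x ⊛ y)[n] = Σ(m=0 to 3) x[m] · y[(n-m) mod 4]

Computing each output sample:
(x ⊛ y)[0] = -6
(x ⊛ y)[1] = 6
(x ⊛ y)[2] = -9
(x ⊛ y)[3] = 6

x ⊛ y = [-6, 6, -9, 6]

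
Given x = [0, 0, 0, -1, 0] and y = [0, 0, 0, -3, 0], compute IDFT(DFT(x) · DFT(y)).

(x ⊛ y)[n] = Σ(m=0 to 4) x[m] · y[(n-m) mod 5]

Computing each output sample:
(x ⊛ y)[0] = 0
(x ⊛ y)[1] = 3
(x ⊛ y)[2] = 0
(x ⊛ y)[3] = 0
(x ⊛ y)[4] = 0

x ⊛ y = [0, 3, 0, 0, 0]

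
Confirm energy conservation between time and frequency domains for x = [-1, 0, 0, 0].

Time domain:
Σ|x[n]|² = |-1|² + |0|² + |0|² + |0|² = 1.0000

Frequency domain:
(1/4)Σ|X[k]|² = (1/4)(|-1|² + |-1|² + |-1|² + |-1|²) = (1/4)·4.0000 = 1.0000

Both sides agree, confirming Parseval's theorem.

Σ|x[n]|² = (1/N)Σ|X[k]|² = 1.0000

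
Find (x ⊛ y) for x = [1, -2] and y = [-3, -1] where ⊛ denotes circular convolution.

(x ⊛ y)[n] = Σ(m=0 to 1) x[m] · y[(n-m) mod 2]

Computing each output sample:
(x ⊛ y)[0] = -1
(x ⊛ y)[1] = 5

x ⊛ y = [-1, 5]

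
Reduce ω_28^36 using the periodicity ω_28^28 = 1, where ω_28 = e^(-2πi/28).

Since ω_28^28 = 1, powers reduce modulo 28.
36 mod 28 = 8
So ω_28^36 = ω_28^8 = e^(-2πi·8/28)

ω_28^36 = ω_28^8 = -0.2225-0.9749i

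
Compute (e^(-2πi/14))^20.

Since ω_14^14 = 1, powers reduce modulo 14.
20 mod 14 = 6
So ω_14^20 = ω_14^6 = e^(-2πi·6/14)

ω_14^20 = ω_14^6 = -0.9010-0.4339i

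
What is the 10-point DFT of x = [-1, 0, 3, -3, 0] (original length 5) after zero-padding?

Original 5-point DFT: [-1, -1.0000-3.5267i, -1.0000+5.7063i, -1.0000-5.7063i, -1.0000+3.5267i]
Zero-padded 10-point DFT provides frequency interpolation.

DFT_10([x, 0, ...]) = [-1, 0.8541, -1.0000-3.5267i, -5.8541, -1.0000+5.7063i, 5, -1.0000-5.7063i, -5.8541, -1.0000+3.5267i, 0.8541]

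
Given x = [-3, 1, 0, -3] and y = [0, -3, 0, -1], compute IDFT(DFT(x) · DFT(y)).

(x ⊛ y)[n] = Σ(m=0 to 3) x[m] · y[(n-m) mod 4]

Computing each output sample:
(x ⊛ y)[0] = 8
(x ⊛ y)[1] = 9
(x ⊛ y)[2] = 0
(x ⊛ y)[3] = 3

x ⊛ y = [8, 9, 0, 3]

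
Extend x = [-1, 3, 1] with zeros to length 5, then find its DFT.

Original 3-point DFT: [3, -3.0000-1.7321i, -3.0000+1.7321i]
Zero-padded 5-point DFT provides frequency interpolation.

DFT_5([x, 0, ...]) = [3, -0.8820-3.4410i, -3.1180-0.8123i, -3.1180+0.8123i, -0.8820+3.4410i]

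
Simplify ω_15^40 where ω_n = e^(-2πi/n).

Since ω_15^15 = 1, powers reduce modulo 15.
40 mod 15 = 10
So ω_15^40 = ω_15^10 = e^(-2πi·10/15)

ω_15^40 = ω_15^10 = -0.5000+0.8660i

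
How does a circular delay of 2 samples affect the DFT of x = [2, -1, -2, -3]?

Time shift by 2: X_shifted[k] = ω_4^(2k) · X[k]
Shifted x = [-2, -3, 2, -1]

DFT(x[n-2]) = [-4, -4+2i, 4, -4-2i]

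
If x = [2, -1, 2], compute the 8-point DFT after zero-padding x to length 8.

Original 3-point DFT: [3, 1.5000+2.5981i, 1.5000-2.5981i]
Zero-padded 8-point DFT provides frequency interpolation.

DFT_8([x, 0, ...]) = [3, 1.2929-1.2929i, 1i, 2.7071+2.7071i, 5, 2.7071-2.7071i, -1i, 1.2929+1.2929i]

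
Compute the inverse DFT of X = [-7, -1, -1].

x[n] = (1/3) Σ(k=0 to 2) X[k] · e^(2πikn/3)

Computing each x[n]:
x[0] = -3
x[1] = -2
x[2] = -2

x = [-3, -2, -2]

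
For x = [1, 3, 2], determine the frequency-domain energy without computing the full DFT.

Parseval: Σ|x[n]|² = (1/N)Σ|X[k]|², so Σ|X[k]|² = N·Σ|x[n]|² = 3·14.0000

Σ|X[k]|² = N·Σ|x[n]|² = 3·14.0000 = 42.0000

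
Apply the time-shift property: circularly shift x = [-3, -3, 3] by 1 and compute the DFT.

Time shift by 1: X_shifted[k] = ω_3^(1k) · X[k]
Shifted x = [3, -3, -3]

DFT(x[n-1]) = [-3, 6, 6]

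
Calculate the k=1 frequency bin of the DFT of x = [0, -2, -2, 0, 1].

X[1] = Σ(n=0 to 4) x[n] · ω_5^(1n) where ω_5 = e^(-2πi/5)
= (0)·ω_5^0 + (-2)·ω_5^1 + (-2)·ω_5^2 + (0)·ω_5^3 + (1)·ω_5^4

X[1] = 1.3090+4.0287i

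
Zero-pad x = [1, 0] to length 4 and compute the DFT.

Original 2-point DFT: [1, 1]
Zero-padded 4-point DFT provides frequency interpolation.

DFT_4([x, 0, ...]) = [1, 1, 1, 1]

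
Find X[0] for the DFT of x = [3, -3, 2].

X[0] = Σ(n=0 to 2) x[n] · ω_3^0 = Σ x[n]
= (3) + (-3) + (2)

X[0] = 2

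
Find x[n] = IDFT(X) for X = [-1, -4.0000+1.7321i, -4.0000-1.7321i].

x[n] = (1/3) Σ(k=0 to 2) X[k] · e^(2πikn/3)

Computing each x[n]:
x[0] = -3
x[1] = 0
x[2] = 2

x = [-3, 0, 2]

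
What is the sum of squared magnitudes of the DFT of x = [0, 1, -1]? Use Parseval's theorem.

Parseval: Σ|x[n]|² = (1/N)Σ|X[k]|², so Σ|X[k]|² = N·Σ|x[n]|² = 3·2.0000

Σ|X[k]|² = N·Σ|x[n]|² = 3·2.0000 = 6.0000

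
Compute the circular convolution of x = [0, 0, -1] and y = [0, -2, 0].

(x ⊛ y)[n] = Σ(m=0 to 2) x[m] · y[(n-m) mod 3]

Computing each output sample:
(x ⊛ y)[0] = 2
(x ⊛ y)[1] = 0
(x ⊛ y)[2] = 0

x ⊛ y = [2, 0, 0]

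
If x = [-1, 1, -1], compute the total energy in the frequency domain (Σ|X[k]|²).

Parseval: Σ|x[n]|² = (1/N)Σ|X[k]|², so Σ|X[k]|² = N·Σ|x[n]|² = 3·3.0000

Σ|X[k]|² = N·Σ|x[n]|² = 3·3.0000 = 9.0000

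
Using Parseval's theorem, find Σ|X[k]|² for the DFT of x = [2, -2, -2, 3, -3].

Parseval: Σ|x[n]|² = (1/N)Σ|X[k]|², so Σ|X[k]|² = N·Σ|x[n]|² = 5·30.0000

Σ|X[k]|² = N·Σ|x[n]|² = 5·30.0000 = 150.0000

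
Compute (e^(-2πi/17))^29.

Since ω_17^17 = 1, powers reduce modulo 17.
29 mod 17 = 12
So ω_17^29 = ω_17^12 = e^(-2πi·12/17)

ω_17^29 = ω_17^12 = -0.2737+0.9618i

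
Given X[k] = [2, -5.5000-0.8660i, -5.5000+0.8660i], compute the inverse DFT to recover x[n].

x[n] = (1/3) Σ(k=0 to 2) X[k] · e^(2πikn/3)

Computing each x[n]:
x[0] = -3
x[1] = 3
x[2] = 2

x = [-3, 3, 2]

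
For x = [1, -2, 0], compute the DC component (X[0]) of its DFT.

X[0] = Σ(n=0 to 2) x[n] · ω_3^0 = Σ x[n]
= (1) + (-2) + (0)

X[0] = -1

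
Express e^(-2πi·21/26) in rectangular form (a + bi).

ω_26^21 = e^(-2πi·21/26)
= cos(-2π·21/26) + i·sin(-2π·21/26)
= cos(-42π/26) + i·sin(-42π/26)

ω_26^21 = cos(-42π/26) + i·sin(-42π/26) = 0.3546+0.9350i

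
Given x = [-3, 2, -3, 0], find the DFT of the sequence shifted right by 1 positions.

Time shift by 1: X_shifted[k] = ω_4^(1k) · X[k]
Shifted x = [0, -3, 2, -3]

DFT(x[n-1]) = [-4, -2, 8, -2]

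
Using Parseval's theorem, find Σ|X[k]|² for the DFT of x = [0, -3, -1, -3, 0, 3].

Parseval: Σ|x[n]|² = (1/N)Σ|X[k]|², so Σ|X[k]|² = N·Σ|x[n]|² = 6·28.0000

Σ|X[k]|² = N·Σ|x[n]|² = 6·28.0000 = 168.0000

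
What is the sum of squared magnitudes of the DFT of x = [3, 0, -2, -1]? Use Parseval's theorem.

Parseval: Σ|x[n]|² = (1/N)Σ|X[k]|², so Σ|X[k]|² = N·Σ|x[n]|² = 4·14.0000

Σ|X[k]|² = N·Σ|x[n]|² = 4·14.0000 = 56.0000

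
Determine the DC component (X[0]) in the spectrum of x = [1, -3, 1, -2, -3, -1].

X[0] = Σ(n=0 to 5) x[n] · ω_6^0 = Σ x[n]
= (1) + (-3) + (1) + (-2) + (-3) + (-1)

X[0] = -7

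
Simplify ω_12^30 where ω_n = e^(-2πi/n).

Since ω_12^12 = 1, powers reduce modulo 12.
30 mod 12 = 6
So ω_12^30 = ω_12^6 = e^(-2πi·6/12)

ω_12^30 = ω_12^6 = -1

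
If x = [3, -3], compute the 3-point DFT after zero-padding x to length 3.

Original 2-point DFT: [0, 6]
Zero-padded 3-point DFT provides frequency interpolation.

DFT_3([x, 0, ...]) = [0, 4.5000+2.5981i, 4.5000-2.5981i]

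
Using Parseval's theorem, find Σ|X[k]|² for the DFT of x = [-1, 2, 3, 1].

Parseval: Σ|x[n]|² = (1/N)Σ|X[k]|², so Σ|X[k]|² = N·Σ|x[n]|² = 4·15.0000

Σ|X[k]|² = N·Σ|x[n]|² = 4·15.0000 = 60.0000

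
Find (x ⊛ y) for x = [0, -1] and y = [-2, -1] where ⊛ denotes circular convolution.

(x ⊛ y)[n] = Σ(m=0 to 1) x[m] · y[(n-m) mod 2]

Computing each output sample:
(x ⊛ y)[0] = 1
(x ⊛ y)[1] = 2

x ⊛ y = [1, 2]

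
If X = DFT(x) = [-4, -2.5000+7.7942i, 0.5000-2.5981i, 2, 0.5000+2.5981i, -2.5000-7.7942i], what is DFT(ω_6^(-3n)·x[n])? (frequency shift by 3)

Modulation property: DFT(ω_6^(-3n)·x[n]) = X[(k-3) mod 6], so circularly shift X by 3 positions.

X[k-3] = [2, 0.5000+2.5981i, -2.5000-7.7942i, -4, -2.5000+7.7942i, 0.5000-2.5981i]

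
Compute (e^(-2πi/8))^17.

Since ω_8^8 = 1, powers reduce modulo 8.
17 mod 8 = 1
So ω_8^17 = ω_8^1 = e^(-2πi·1/8)

ω_8^17 = ω_8^1 = 0.7071-0.7071i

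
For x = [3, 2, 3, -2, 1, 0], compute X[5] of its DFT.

X[5] = Σ(n=0 to 5) x[n] · ω_6^(5n) where ω_6 = e^(-2πi/6)
= (3)·ω_6^0 + (2)·ω_6^5 + (3)·ω_6^10 + (-2)·ω_6^15 + (1)·ω_6^20 + (0)·ω_6^25

X[5] = 4.0000+3.4641i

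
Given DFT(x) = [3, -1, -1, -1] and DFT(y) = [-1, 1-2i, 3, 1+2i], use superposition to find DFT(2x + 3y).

By linearity: DFT(2x + 3y) = 2·DFT(x) + 3·DFT(y)
= 2·[3, -1, -1, -1] + 3·[-1, 1-2i, 3, 1+2i]

Computing element-wise:
Z[0] = 2·(3) + 3·(-1) = 3
Z[1] = 2·(-1) + 3·(1-2i) = 1-6i
Z[2] = 2·(-1) + 3·(3) = 7
Z[3] = 2·(-1) + 3·(1+2i) = 1+6i

DFT(2x + 3y) = 2·X + 3·Y = [3, 1-6i, 7, 1+6i]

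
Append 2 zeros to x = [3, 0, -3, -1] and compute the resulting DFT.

Original 4-point DFT: [-1, 6-1i, 1, 6+1i]
Zero-padded 6-point DFT provides frequency interpolation.

DFT_6([x, 0, ...]) = [-1, 5.5000+2.5981i, 3.5000-2.5981i, 1, 3.5000+2.5981i, 5.5000-2.5981i]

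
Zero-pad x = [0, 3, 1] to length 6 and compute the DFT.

Original 3-point DFT: [4, -2.0000-1.7321i, -2.0000+1.7321i]
Zero-padded 6-point DFT provides frequency interpolation.

DFT_6([x, 0, ...]) = [4, 1.0000-3.4641i, -2.0000-1.7321i, -2, -2.0000+1.7321i, 1.0000+3.4641i]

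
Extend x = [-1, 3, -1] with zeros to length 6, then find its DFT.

Original 3-point DFT: [1, -2.0000-3.4641i, -2.0000+3.4641i]
Zero-padded 6-point DFT provides frequency interpolation.

DFT_6([x, 0, ...]) = [1, 1.0000-1.7321i, -2.0000-3.4641i, -5, -2.0000+3.4641i, 1.0000+1.7321i]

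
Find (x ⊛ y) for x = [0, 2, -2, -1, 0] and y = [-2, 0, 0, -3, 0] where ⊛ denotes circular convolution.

(x ⊛ y)[n] = Σ(m=0 to 4) x[m] · y[(n-m) mod 5]

Computing each output sample:
(x ⊛ y)[0] = 6
(x ⊛ y)[1] = -1
(x ⊛ y)[2] = 4
(x ⊛ y)[3] = 2
(x ⊛ y)[4] = -6

x ⊛ y = [6, -1, 4, 2, -6]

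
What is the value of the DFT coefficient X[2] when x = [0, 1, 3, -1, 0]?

X[2] = Σ(n=0 to 4) x[n] · ω_5^(2n) where ω_5 = e^(-2πi/5)
= (0)·ω_5^0 + (1)·ω_5^2 + (3)·ω_5^4 + (-1)·ω_5^6 + (0)·ω_5^8

X[2] = -0.1910+3.2164i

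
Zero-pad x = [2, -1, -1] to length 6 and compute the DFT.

Original 3-point DFT: [0, 3, 3]
Zero-padded 6-point DFT provides frequency interpolation.

DFT_6([x, 0, ...]) = [0, 2.0000+1.7321i, 3, 2, 3, 2.0000-1.7321i]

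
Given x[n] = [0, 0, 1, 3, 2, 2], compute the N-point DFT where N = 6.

X[k] = Σ(n=0 to 5) x[n] · ω_6^(nk)
where ω_6 = e^(-2πi/6)

Computing each X[k]:
X[0] = 8
X[1] = -3.5000+2.5981i
X[2] = 0.5000+0.8660i
X[3] = -2
X[4] = 0.5000-0.8660i
X[5] = -3.5000-2.5981i

X = [8, -3.5000+2.5981i, 0.5000+0.8660i, -2, 0.5000-0.8660i, -3.5000-2.5981i]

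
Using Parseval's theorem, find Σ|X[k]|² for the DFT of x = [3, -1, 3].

Parseval: Σ|x[n]|² = (1/N)Σ|X[k]|², so Σ|X[k]|² = N·Σ|x[n]|² = 3·19.0000

Σ|X[k]|² = N·Σ|x[n]|² = 3·19.0000 = 57.0000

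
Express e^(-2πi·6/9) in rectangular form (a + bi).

ω_9^6 = e^(-2πi·6/9)
= cos(-2π·6/9) + i·sin(-2π·6/9)
= cos(-12π/9) + i·sin(-12π/9)

ω_9^6 = cos(-12π/9) + i·sin(-12π/9) = -0.5000+0.8660i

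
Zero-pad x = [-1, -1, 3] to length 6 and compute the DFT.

Original 3-point DFT: [1, -2.0000+3.4641i, -2.0000-3.4641i]
Zero-padded 6-point DFT provides frequency interpolation.

DFT_6([x, 0, ...]) = [1, -3.0000-1.7321i, -2.0000+3.4641i, 3, -2.0000-3.4641i, -3.0000+1.7321i]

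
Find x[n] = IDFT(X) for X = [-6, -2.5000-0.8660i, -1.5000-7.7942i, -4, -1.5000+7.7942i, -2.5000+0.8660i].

x[n] = (1/6) Σ(k=0 to 5) X[k] · e^(2πikn/6)

Computing each x[n]:
x[0] = -3
x[1] = 2
x[2] = -3
x[3] = 0
x[4] = 1
x[5] = -3

x = [-3, 2, -3, 0, 1, -3]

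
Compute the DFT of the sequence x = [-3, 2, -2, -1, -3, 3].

X[k] = Σ(n=0 to 5) x[n] · ω_6^(nk)
where ω_6 = e^(-2πi/6)

Computing each X[k]:
X[0] = -4
X[1] = 3
X[2] = -4.0000+1.7321i
X[3] = -12
X[4] = -4.0000-1.7321i
X[5] = 3

X = [-4, 3, -4.0000+1.7321i, -12, -4.0000-1.7321i, 3]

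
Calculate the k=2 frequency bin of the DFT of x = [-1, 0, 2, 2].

X[2] = Σ(n=0 to 3) x[n] · ω_4^(2n) where ω_4 = e^(-2πi/4)
= (-1)·ω_4^0 + (0)·ω_4^2 + (2)·ω_4^4 + (2)·ω_4^6

X[2] = -1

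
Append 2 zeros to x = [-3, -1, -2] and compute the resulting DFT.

Original 3-point DFT: [-6, -1.5000-0.8660i, -1.5000+0.8660i]
Zero-padded 5-point DFT provides frequency interpolation.

DFT_5([x, 0, ...]) = [-6, -1.6910+2.1266i, -2.8090-1.3143i, -2.8090+1.3143i, -1.6910-2.1266i]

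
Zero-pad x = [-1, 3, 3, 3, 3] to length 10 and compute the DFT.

Original 5-point DFT: [11, -4, -4, -4, -4]
Zero-padded 10-point DFT provides frequency interpolation.

DFT_10([x, 0, ...]) = [11, -1.0000-9.2331i, -4, -1.0000-2.1796i, -4, -1, -4, -1.0000+2.1796i, -4, -1.0000+9.2331i]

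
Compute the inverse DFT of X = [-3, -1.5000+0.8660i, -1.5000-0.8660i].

x[n] = (1/3) Σ(k=0 to 2) X[k] · e^(2πikn/3)

Computing each x[n]:
x[0] = -2
x[1] = -1
x[2] = 0

x = [-2, -1, 0]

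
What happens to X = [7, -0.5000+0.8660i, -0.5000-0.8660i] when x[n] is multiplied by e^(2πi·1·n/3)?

Modulation property: DFT(ω_3^(-1n)·x[n]) = X[(k-1) mod 3], so circularly shift X by 1 positions.

X[k-1] = [-0.5000-0.8660i, 7, -0.5000+0.8660i]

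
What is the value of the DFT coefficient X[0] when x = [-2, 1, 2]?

X[0] = Σ(n=0 to 2) x[n] · ω_3^0 = Σ x[n]
= (-2) + (1) + (2)

X[0] = 1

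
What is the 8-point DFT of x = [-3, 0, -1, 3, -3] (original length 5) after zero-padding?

Original 5-point DFT: [-4, -5.5451-0.5020i, 0.0451-5.5676i, 0.0451+5.5676i, -5.5451+0.5020i]
Zero-padded 8-point DFT provides frequency interpolation.

DFT_8([x, 0, ...]) = [-4, -2.1213-1.1213i, -5+3i, 2.1213-3.1213i, -10, 2.1213+3.1213i, -5-3i, -2.1213+1.1213i]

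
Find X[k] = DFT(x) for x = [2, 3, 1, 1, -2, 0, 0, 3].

X[k] = Σ(n=0 to 7) x[n] · ω_8^(nk)
where ω_8 = e^(-2πi/8)

Computing each X[k]:
X[0] = 8
X[1] = 7.5355-1.7071i
X[2] = -1+1i
X[3] = 0.4645+0.2929i
X[4] = -6
X[5] = 0.4645-0.2929i
X[6] = -1-1i
X[7] = 7.5355+1.7071i

X = [8, 7.5355-1.7071i, -1+1i, 0.4645+0.2929i, -6, 0.4645-0.2929i, -1-1i, 7.5355+1.7071i]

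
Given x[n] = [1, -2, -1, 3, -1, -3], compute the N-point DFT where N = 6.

X[k] = Σ(n=0 to 5) x[n] · ω_6^(nk)
where ω_6 = e^(-2πi/6)

Computing each X[k]:
X[0] = -3
X[1] = -3.5000-0.8660i
X[2] = 7.5000-0.8660i
X[3] = 1
X[4] = 7.5000+0.8660i
X[5] = -3.5000+0.8660i

X = [-3, -3.5000-0.8660i, 7.5000-0.8660i, 1, 7.5000+0.8660i, -3.5000+0.8660i]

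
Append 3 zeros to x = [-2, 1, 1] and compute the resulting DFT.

Original 3-point DFT: [0, -3, -3]
Zero-padded 6-point DFT provides frequency interpolation.

DFT_6([x, 0, ...]) = [0, -2.0000-1.7321i, -3, -2, -3, -2.0000+1.7321i]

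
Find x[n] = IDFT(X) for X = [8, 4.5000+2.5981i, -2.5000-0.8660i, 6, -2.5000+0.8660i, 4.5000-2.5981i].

x[n] = (1/6) Σ(k=0 to 5) X[k] · e^(2πikn/6)

Computing each x[n]:
x[0] = 3
x[1] = 1
x[2] = 1
x[3] = -2
x[4] = 3
x[5] = 2

x = [3, 1, 1, -2, 3, 2]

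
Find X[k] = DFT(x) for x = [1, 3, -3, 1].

X[k] = Σ(n=0 to 3) x[n] · ω_4^(nk)
where ω_4 = e^(-2πi/4)

Computing each X[k]:
X[0] = 2
X[1] = 4-2i
X[2] = -6
X[3] = 4+2i

X = [2, 4-2i, -6, 4+2i]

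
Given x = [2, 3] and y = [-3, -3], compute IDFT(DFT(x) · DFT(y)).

(x ⊛ y)[n] = Σ(m=0 to 1) x[m] · y[(n-m) mod 2]

Computing each output sample:
(x ⊛ y)[0] = -15
(x ⊛ y)[1] = -15

x ⊛ y = [-15, -15]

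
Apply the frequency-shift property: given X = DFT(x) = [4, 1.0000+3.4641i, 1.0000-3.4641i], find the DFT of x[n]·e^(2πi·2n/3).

Modulation property: DFT(ω_3^(-2n)·x[n]) = X[(k-2) mod 3], so circularly shift X by 2 positions.

X[k-2] = [1.0000+3.4641i, 1.0000-3.4641i, 4]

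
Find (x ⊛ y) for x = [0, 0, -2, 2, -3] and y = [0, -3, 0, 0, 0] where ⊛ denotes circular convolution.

(x ⊛ y)[n] = Σ(m=0 to 4) x[m] · y[(n-m) mod 5]

Computing each output sample:
(x ⊛ y)[0] = 9
(x ⊛ y)[1] = 0
(x ⊛ y)[2] = 0
(x ⊛ y)[3] = 6
(x ⊛ y)[4] = -6

x ⊛ y = [9, 0, 0, 6, -6]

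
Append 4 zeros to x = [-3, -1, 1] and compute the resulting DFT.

Original 3-point DFT: [-3, -3.0000+1.7321i, -3.0000-1.7321i]
Zero-padded 7-point DFT provides frequency interpolation.

DFT_7([x, 0, ...]) = [-3, -3.8460-0.1931i, -3.6784+1.4088i, -1.4755+1.2157i, -1.4755-1.2157i, -3.6784-1.4088i, -3.8460+0.1931i]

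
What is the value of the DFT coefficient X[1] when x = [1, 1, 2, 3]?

X[1] = Σ(n=0 to 3) x[n] · ω_4^(1n) where ω_4 = e^(-2πi/4)
= (1)·ω_4^0 + (1)·ω_4^1 + (2)·ω_4^2 + (3)·ω_4^3

X[1] = -1+2i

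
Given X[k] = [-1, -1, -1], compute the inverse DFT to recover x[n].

x[n] = (1/3) Σ(k=0 to 2) X[k] · e^(2πikn/3)

Computing each x[n]:
x[0] = -1
x[1] = 0
x[2] = 0

x = [-1, 0, 0]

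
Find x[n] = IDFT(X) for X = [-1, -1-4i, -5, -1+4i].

x[n] = (1/4) Σ(k=0 to 3) X[k] · e^(2πikn/4)

Computing each x[n]:
x[0] = -2
x[1] = 3
x[2] = -1
x[3] = -1

x = [-2, 3, -1, -1]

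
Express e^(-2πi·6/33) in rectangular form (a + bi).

ω_33^6 = e^(-2πi·6/33)
= cos(-2π·6/33) + i·sin(-2π·6/33)
= cos(-12π/33) + i·sin(-12π/33)

ω_33^6 = cos(-12π/33) + i·sin(-12π/33) = 0.4154-0.9096i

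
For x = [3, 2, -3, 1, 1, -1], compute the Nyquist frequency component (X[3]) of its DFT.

X[3] = Σ(n=0 to 5) x[n] · ω_6^(3n) where ω_6 = e^(-2πi/6)
= (3)·ω_6^0 + (2)·ω_6^3 + (-3)·ω_6^6 + (1)·ω_6^9 + (1)·ω_6^12 + (-1)·ω_6^15

X[3] = -1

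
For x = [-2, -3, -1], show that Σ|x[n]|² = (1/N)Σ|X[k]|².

Time domain:
Σ|x[n]|² = |-2|² + |-3|² + |-1|² = 14.0000

Frequency domain:
(1/3)Σ|X[k]|² = (1/3)(|-6|² + |1.7321i|² + |-1.7321i|²) = (1/3)·42.0000 = 14.0000

Both sides agree, confirming Parseval's theorem.

Σ|x[n]|² = (1/N)Σ|X[k]|² = 14.0000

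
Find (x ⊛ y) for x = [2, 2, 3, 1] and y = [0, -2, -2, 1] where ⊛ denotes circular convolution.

(x ⊛ y)[n] = Σ(m=0 to 3) x[m] · y[(n-m) mod 4]

Computing each output sample:
(x ⊛ y)[0] = -6
(x ⊛ y)[1] = -3
(x ⊛ y)[2] = -7
(x ⊛ y)[3] = -8

x ⊛ y = [-6, -3, -7, -8]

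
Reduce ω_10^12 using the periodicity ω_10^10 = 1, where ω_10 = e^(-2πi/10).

Since ω_10^10 = 1, powers reduce modulo 10.
12 mod 10 = 2
So ω_10^12 = ω_10^2 = e^(-2πi·2/10)

ω_10^12 = ω_10^2 = 0.3090-0.9511i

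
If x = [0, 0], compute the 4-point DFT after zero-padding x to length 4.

Original 2-point DFT: [0, 0]
Zero-padded 4-point DFT provides frequency interpolation.

DFT_4([x, 0, ...]) = [0, 0, 0, 0]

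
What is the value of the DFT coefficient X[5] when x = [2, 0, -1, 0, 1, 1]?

X[5] = Σ(n=0 to 5) x[n] · ω_6^(5n) where ω_6 = e^(-2πi/6)
= (2)·ω_6^0 + (0)·ω_6^5 + (-1)·ω_6^10 + (0)·ω_6^15 + (1)·ω_6^20 + (1)·ω_6^25

X[5] = 2.5000-2.5981i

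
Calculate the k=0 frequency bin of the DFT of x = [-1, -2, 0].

X[0] = Σ(n=0 to 2) x[n] · ω_3^0 = Σ x[n]
= (-1) + (-2) + (0)

X[0] = -3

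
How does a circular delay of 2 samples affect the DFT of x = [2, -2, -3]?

Time shift by 2: X_shifted[k] = ω_3^(2k) · X[k]
Shifted x = [-2, -3, 2]

DFT(x[n-2]) = [-3, -1.5000+4.3301i, -1.5000-4.3301i]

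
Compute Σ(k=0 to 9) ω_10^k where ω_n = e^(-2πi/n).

Sum of all nth roots of unity equals 0 for n > 1 (geometric series with r ≠ 1).

0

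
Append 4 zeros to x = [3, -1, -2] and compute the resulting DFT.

Original 3-point DFT: [0, 4.5000-0.8660i, 4.5000+0.8660i]
Zero-padded 7-point DFT provides frequency interpolation.

DFT_7([x, 0, ...]) = [0, 2.8216+2.7317i, 5.0245+0.1072i, 2.6540-1.1298i, 2.6540+1.1298i, 5.0245-0.1072i, 2.8216-2.7317i]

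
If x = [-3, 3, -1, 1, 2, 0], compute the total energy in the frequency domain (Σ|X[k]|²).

Parseval: Σ|x[n]|² = (1/N)Σ|X[k]|², so Σ|X[k]|² = N·Σ|x[n]|² = 6·24.0000

Σ|X[k]|² = N·Σ|x[n]|² = 6·24.0000 = 144.0000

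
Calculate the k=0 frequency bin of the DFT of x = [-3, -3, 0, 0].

X[0] = Σ(n=0 to 3) x[n] · ω_4^0 = Σ x[n]
= (-3) + (-3) + (0) + (0)

X[0] = -6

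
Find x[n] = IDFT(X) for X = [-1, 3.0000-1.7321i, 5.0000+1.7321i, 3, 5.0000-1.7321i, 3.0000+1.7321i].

x[n] = (1/6) Σ(k=0 to 5) X[k] · e^(2πikn/6)

Computing each x[n]:
x[0] = 3
x[1] = -1
x[2] = 0
x[3] = 0
x[4] = -2
x[5] = -1

x = [3, -1, 0, 0, -2, -1]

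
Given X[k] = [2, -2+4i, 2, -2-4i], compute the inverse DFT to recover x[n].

x[n] = (1/4) Σ(k=0 to 3) X[k] · e^(2πikn/4)

Computing each x[n]:
x[0] = 0
x[1] = -2
x[2] = 2
x[3] = 2

x = [0, -2, 2, 2]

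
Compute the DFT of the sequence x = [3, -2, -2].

X[k] = Σ(n=0 to 2) x[n] · ω_3^(nk)
where ω_3 = e^(-2πi/3)

Computing each X[k]:
X[0] = -1
X[1] = 5
X[2] = 5

X = [-1, 5, 5]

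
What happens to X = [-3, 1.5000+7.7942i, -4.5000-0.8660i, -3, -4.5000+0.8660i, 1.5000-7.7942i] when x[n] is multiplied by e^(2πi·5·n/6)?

Modulation property: DFT(ω_6^(-5n)·x[n]) = X[(k-5) mod 6], so circularly shift X by 5 positions.

X[k-5] = [1.5000+7.7942i, -4.5000-0.8660i, -3, -4.5000+0.8660i, 1.5000-7.7942i, -3]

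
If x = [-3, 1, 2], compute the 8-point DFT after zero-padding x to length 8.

Original 3-point DFT: [0, -4.5000+0.8660i, -4.5000-0.8660i]
Zero-padded 8-point DFT provides frequency interpolation.

DFT_8([x, 0, ...]) = [0, -2.2929-2.7071i, -5-1i, -3.7071+1.2929i, -2, -3.7071-1.2929i, -5+1i, -2.2929+2.7071i]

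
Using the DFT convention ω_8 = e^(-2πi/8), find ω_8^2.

ω_8^2 = e^(-2πi·2/8)
= cos(-2π·2/8) + i·sin(-2π·2/8)
= cos(-4π/8) + i·sin(-4π/8)

ω_8^2 = cos(-4π/8) + i·sin(-4π/8) = -1i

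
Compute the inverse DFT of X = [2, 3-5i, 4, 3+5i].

x[n] = (1/4) Σ(k=0 to 3) X[k] · e^(2πikn/4)

Computing each x[n]:
x[0] = 3
x[1] = 2
x[2] = 0
x[3] = -3

x = [3, 2, 0, -3]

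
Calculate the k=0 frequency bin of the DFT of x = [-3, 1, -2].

X[0] = Σ(n=0 to 2) x[n] · ω_3^0 = Σ x[n]
= (-3) + (1) + (-2)

X[0] = -4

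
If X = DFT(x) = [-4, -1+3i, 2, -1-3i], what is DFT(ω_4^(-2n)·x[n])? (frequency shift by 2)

Modulation property: DFT(ω_4^(-2n)·x[n]) = X[(k-2) mod 4], so circularly shift X by 2 positions.

X[k-2] = [2, -1-3i, -4, -1+3i]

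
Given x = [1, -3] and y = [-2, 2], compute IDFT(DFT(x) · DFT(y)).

(x ⊛ y)[n] = Σ(m=0 to 1) x[m] · y[(n-m) mod 2]

Computing each output sample:
(x ⊛ y)[0] = -8
(x ⊛ y)[1] = 8

x ⊛ y = [-8, 8]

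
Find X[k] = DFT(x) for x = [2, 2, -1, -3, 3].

X[k] = Σ(n=0 to 4) x[n] · ω_5^(nk)
where ω_5 = e^(-2πi/5)

Computing each X[k]:
X[0] = 3
X[1] = 6.7812-0.2245i
X[2] = -3.2812+2.4899i
X[3] = -3.2812-2.4899i
X[4] = 6.7812+0.2245i

X = [3, 6.7812-0.2245i, -3.2812+2.4899i, -3.2812-2.4899i, 6.7812+0.2245i]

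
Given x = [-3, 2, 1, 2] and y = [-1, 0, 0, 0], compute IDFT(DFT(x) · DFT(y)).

(x ⊛ y)[n] = Σ(m=0 to 3) x[m] · y[(n-m) mod 4]

Computing each output sample:
(x ⊛ y)[0] = 3
(x ⊛ y)[1] = -2
(x ⊛ y)[2] = -1
(x ⊛ y)[3] = -2

x ⊛ y = [3, -2, -1, -2]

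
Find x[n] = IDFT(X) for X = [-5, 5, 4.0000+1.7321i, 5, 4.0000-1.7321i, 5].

x[n] = (1/6) Σ(k=0 to 5) X[k] · e^(2πikn/6)

Computing each x[n]:
x[0] = 3
x[1] = -2
x[2] = -1
x[3] = -2
x[4] = -2
x[5] = -1

x = [3, -2, -1, -2, -2, -1]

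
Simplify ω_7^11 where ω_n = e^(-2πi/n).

Since ω_7^7 = 1, powers reduce modulo 7.
11 mod 7 = 4
So ω_7^11 = ω_7^4 = e^(-2πi·4/7)

ω_7^11 = ω_7^4 = -0.9010+0.4339i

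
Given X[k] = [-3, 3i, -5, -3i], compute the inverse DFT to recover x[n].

x[n] = (1/4) Σ(k=0 to 3) X[k] · e^(2πikn/4)

Computing each x[n]:
x[0] = -2
x[1] = -1
x[2] = -2
x[3] = 2

x = [-2, -1, -2, 2]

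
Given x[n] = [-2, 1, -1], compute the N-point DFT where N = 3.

X[k] = Σ(n=0 to 2) x[n] · ω_3^(nk)
where ω_3 = e^(-2πi/3)

Computing each X[k]:
X[0] = -2
X[1] = -2.0000-1.7321i
X[2] = -2.0000+1.7321i

X = [-2, -2.0000-1.7321i, -2.0000+1.7321i]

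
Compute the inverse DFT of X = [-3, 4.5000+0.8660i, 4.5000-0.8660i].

x[n] = (1/3) Σ(k=0 to 2) X[k] · e^(2πikn/3)

Computing each x[n]:
x[0] = 2
x[1] = -3
x[2] = -2

x = [2, -3, -2]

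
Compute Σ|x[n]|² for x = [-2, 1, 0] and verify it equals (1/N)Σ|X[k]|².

Time domain:
Σ|x[n]|² = |-2|² + |1|² + |0|² = 5.0000

Frequency domain:
(1/3)Σ|X[k]|² = (1/3)(|-1|² + |-2.5000-0.8660i|² + |-2.5000+0.8660i|²) = (1/3)·15.0000 = 5.0000

Both sides agree, confirming Parseval's theorem.

Σ|x[n]|² = (1/N)Σ|X[k]|² = 5.0000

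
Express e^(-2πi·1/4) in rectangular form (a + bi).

ω_4^1 = e^(-2πi·1/4)
= cos(-2π·1/4) + i·sin(-2π·1/4)
= cos(-2π/4) + i·sin(-2π/4)

ω_4^1 = cos(-2π/4) + i·sin(-2π/4) = -1i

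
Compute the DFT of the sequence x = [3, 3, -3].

X[k] = Σ(n=0 to 2) x[n] · ω_3^(nk)
where ω_3 = e^(-2πi/3)

Computing each X[k]:
X[0] = 3
X[1] = 3.0000-5.1962i
X[2] = 3.0000+5.1962i

X = [3, 3.0000-5.1962i, 3.0000+5.1962i]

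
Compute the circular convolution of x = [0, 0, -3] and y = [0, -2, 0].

(x ⊛ y)[n] = Σ(m=0 to 2) x[m] · y[(n-m) mod 3]

Computing each output sample:
(x ⊛ y)[0] = 6
(x ⊛ y)[1] = 0
(x ⊛ y)[2] = 0

x ⊛ y = [6, 0, 0]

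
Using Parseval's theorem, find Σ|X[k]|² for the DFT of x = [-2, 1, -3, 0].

Parseval: Σ|x[n]|² = (1/N)Σ|X[k]|², so Σ|X[k]|² = N·Σ|x[n]|² = 4·14.0000

Σ|X[k]|² = N·Σ|x[n]|² = 4·14.0000 = 56.0000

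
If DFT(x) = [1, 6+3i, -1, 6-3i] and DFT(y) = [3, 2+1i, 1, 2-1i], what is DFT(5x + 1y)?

By linearity: DFT(5x + 1y) = 5·DFT(x) + 1·DFT(y)
= 5·[1, 6+3i, -1, 6-3i] + 1·[3, 2+1i, 1, 2-1i]

Computing element-wise:
Z[0] = 5·(1) + 1·(3) = 8
Z[1] = 5·(6+3i) + 1·(2+1i) = 32+16i
Z[2] = 5·(-1) + 1·(1) = -4
Z[3] = 5·(6-3i) + 1·(2-1i) = 32-16i

DFT(5x + 1y) = 5·X + 1·Y = [8, 32+16i, -4, 32-16i]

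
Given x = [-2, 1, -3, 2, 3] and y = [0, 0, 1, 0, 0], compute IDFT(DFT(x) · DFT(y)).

(x ⊛ y)[n] = Σ(m=0 to 4) x[m] · y[(n-m) mod 5]

Computing each output sample:
(x ⊛ y)[0] = 2
(x ⊛ y)[1] = 3
(x ⊛ y)[2] = -2
(x ⊛ y)[3] = 1
(x ⊛ y)[4] = -3

x ⊛ y = [2, 3, -2, 1, -3]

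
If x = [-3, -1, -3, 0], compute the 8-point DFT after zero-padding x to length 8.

Original 4-point DFT: [-7, 1i, -5, -1i]
Zero-padded 8-point DFT provides frequency interpolation.

DFT_8([x, 0, ...]) = [-7, -3.7071+3.7071i, 1i, -2.2929-2.2929i, -5, -2.2929+2.2929i, -1i, -3.7071-3.7071i]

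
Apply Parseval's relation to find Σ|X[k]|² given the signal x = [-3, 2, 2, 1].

Parseval: Σ|x[n]|² = (1/N)Σ|X[k]|², so Σ|X[k]|² = N·Σ|x[n]|² = 4·18.0000

Σ|X[k]|² = N·Σ|x[n]|² = 4·18.0000 = 72.0000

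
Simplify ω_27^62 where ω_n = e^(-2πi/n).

Since ω_27^27 = 1, powers reduce modulo 27.
62 mod 27 = 8
So ω_27^62 = ω_27^8 = e^(-2πi·8/27)

ω_27^62 = ω_27^8 = -0.2868-0.9580i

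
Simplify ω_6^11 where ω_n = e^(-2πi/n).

Since ω_6^6 = 1, powers reduce modulo 6.
11 mod 6 = 5
So ω_6^11 = ω_6^5 = e^(-2πi·5/6)

ω_6^11 = ω_6^5 = 0.5000+0.8660i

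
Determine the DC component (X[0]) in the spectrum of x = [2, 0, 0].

X[0] = Σ(n=0 to 2) x[n] · ω_3^0 = Σ x[n]
= (2) + (0) + (0)

X[0] = 2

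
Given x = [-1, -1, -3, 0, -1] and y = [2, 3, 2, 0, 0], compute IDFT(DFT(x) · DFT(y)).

(x ⊛ y)[n] = Σ(m=0 to 4) x[m] · y[(n-m) mod 5]

Computing each output sample:
(x ⊛ y)[0] = -5
(x ⊛ y)[1] = -7
(x ⊛ y)[2] = -11
(x ⊛ y)[3] = -11
(x ⊛ y)[4] = -8

x ⊛ y = [-5, -7, -11, -11, -8]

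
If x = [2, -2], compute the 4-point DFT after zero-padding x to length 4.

Original 2-point DFT: [0, 4]
Zero-padded 4-point DFT provides frequency interpolation.

DFT_4([x, 0, ...]) = [0, 2+2i, 4, 2-2i]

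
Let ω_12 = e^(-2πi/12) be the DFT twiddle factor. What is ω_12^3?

ω_12^3 = e^(-2πi·3/12)
= cos(-2π·3/12) + i·sin(-2π·3/12)
= cos(-6π/12) + i·sin(-6π/12)

ω_12^3 = cos(-6π/12) + i·sin(-6π/12) = -1i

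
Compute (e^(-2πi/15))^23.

Since ω_15^15 = 1, powers reduce modulo 15.
23 mod 15 = 8
So ω_15^23 = ω_15^8 = e^(-2πi·8/15)

ω_15^23 = ω_15^8 = -0.9781+0.2079i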